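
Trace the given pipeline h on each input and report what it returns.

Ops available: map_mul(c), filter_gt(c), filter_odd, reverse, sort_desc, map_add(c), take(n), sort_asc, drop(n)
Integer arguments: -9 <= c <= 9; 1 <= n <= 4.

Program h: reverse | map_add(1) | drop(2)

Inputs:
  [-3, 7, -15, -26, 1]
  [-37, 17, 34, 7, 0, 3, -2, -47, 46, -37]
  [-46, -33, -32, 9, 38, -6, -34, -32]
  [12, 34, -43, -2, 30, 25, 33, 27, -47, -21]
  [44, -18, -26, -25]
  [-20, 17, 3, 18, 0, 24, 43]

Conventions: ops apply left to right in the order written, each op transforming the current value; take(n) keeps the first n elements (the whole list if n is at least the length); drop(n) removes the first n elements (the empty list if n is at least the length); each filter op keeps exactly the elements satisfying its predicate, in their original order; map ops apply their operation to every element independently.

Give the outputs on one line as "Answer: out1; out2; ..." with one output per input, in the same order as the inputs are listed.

Execution, op by op:
  [-3, 7, -15, -26, 1] -> [1, -26, -15, 7, -3] -> [2, -25, -14, 8, -2] -> [-14, 8, -2]
  [-37, 17, 34, 7, 0, 3, -2, -47, 46, -37] -> [-37, 46, -47, -2, 3, 0, 7, 34, 17, -37] -> [-36, 47, -46, -1, 4, 1, 8, 35, 18, -36] -> [-46, -1, 4, 1, 8, 35, 18, -36]
  [-46, -33, -32, 9, 38, -6, -34, -32] -> [-32, -34, -6, 38, 9, -32, -33, -46] -> [-31, -33, -5, 39, 10, -31, -32, -45] -> [-5, 39, 10, -31, -32, -45]
  [12, 34, -43, -2, 30, 25, 33, 27, -47, -21] -> [-21, -47, 27, 33, 25, 30, -2, -43, 34, 12] -> [-20, -46, 28, 34, 26, 31, -1, -42, 35, 13] -> [28, 34, 26, 31, -1, -42, 35, 13]
  [44, -18, -26, -25] -> [-25, -26, -18, 44] -> [-24, -25, -17, 45] -> [-17, 45]
  [-20, 17, 3, 18, 0, 24, 43] -> [43, 24, 0, 18, 3, 17, -20] -> [44, 25, 1, 19, 4, 18, -19] -> [1, 19, 4, 18, -19]

[-14, 8, -2]; [-46, -1, 4, 1, 8, 35, 18, -36]; [-5, 39, 10, -31, -32, -45]; [28, 34, 26, 31, -1, -42, 35, 13]; [-17, 45]; [1, 19, 4, 18, -19]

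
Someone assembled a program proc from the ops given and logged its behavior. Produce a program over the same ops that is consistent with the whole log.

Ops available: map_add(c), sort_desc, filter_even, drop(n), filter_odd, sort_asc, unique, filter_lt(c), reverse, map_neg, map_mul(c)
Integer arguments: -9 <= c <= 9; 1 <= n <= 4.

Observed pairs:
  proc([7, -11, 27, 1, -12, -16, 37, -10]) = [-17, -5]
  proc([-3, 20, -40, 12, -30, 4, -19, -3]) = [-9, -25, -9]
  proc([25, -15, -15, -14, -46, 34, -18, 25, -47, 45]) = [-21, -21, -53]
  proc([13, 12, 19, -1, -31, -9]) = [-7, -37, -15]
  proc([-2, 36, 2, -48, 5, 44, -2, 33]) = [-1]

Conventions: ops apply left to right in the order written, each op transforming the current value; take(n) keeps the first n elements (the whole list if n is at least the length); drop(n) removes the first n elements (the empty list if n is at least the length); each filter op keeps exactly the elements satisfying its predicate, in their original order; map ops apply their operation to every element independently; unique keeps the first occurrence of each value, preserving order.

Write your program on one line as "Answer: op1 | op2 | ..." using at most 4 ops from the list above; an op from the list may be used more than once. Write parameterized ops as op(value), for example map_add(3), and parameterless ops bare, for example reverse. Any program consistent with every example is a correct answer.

filter_lt(7) | map_add(3) | map_add(-9) | filter_odd

Check, running the answer program on each example:
  [7, -11, 27, 1, -12, -16, 37, -10] -> [-11, 1, -12, -16, -10] -> [-8, 4, -9, -13, -7] -> [-17, -5, -18, -22, -16] -> [-17, -5]
  [-3, 20, -40, 12, -30, 4, -19, -3] -> [-3, -40, -30, 4, -19, -3] -> [0, -37, -27, 7, -16, 0] -> [-9, -46, -36, -2, -25, -9] -> [-9, -25, -9]
  [25, -15, -15, -14, -46, 34, -18, 25, -47, 45] -> [-15, -15, -14, -46, -18, -47] -> [-12, -12, -11, -43, -15, -44] -> [-21, -21, -20, -52, -24, -53] -> [-21, -21, -53]
  [13, 12, 19, -1, -31, -9] -> [-1, -31, -9] -> [2, -28, -6] -> [-7, -37, -15] -> [-7, -37, -15]
  [-2, 36, 2, -48, 5, 44, -2, 33] -> [-2, 2, -48, 5, -2] -> [1, 5, -45, 8, 1] -> [-8, -4, -54, -1, -8] -> [-1]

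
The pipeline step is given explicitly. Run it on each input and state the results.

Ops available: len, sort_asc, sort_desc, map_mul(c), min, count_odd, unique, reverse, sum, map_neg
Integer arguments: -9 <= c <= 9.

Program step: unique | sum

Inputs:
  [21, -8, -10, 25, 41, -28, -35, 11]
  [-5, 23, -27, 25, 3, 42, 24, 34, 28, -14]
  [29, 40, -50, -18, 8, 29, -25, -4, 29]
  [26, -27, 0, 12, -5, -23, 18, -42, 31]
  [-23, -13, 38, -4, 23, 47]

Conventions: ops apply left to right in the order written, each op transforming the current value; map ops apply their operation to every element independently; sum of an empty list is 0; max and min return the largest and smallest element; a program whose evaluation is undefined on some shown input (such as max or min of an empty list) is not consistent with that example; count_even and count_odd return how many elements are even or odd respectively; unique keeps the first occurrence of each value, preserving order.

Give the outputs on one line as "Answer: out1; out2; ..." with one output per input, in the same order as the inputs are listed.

Execution, op by op:
  [21, -8, -10, 25, 41, -28, -35, 11] -> [21, -8, -10, 25, 41, -28, -35, 11] -> 17
  [-5, 23, -27, 25, 3, 42, 24, 34, 28, -14] -> [-5, 23, -27, 25, 3, 42, 24, 34, 28, -14] -> 133
  [29, 40, -50, -18, 8, 29, -25, -4, 29] -> [29, 40, -50, -18, 8, -25, -4] -> -20
  [26, -27, 0, 12, -5, -23, 18, -42, 31] -> [26, -27, 0, 12, -5, -23, 18, -42, 31] -> -10
  [-23, -13, 38, -4, 23, 47] -> [-23, -13, 38, -4, 23, 47] -> 68

17; 133; -20; -10; 68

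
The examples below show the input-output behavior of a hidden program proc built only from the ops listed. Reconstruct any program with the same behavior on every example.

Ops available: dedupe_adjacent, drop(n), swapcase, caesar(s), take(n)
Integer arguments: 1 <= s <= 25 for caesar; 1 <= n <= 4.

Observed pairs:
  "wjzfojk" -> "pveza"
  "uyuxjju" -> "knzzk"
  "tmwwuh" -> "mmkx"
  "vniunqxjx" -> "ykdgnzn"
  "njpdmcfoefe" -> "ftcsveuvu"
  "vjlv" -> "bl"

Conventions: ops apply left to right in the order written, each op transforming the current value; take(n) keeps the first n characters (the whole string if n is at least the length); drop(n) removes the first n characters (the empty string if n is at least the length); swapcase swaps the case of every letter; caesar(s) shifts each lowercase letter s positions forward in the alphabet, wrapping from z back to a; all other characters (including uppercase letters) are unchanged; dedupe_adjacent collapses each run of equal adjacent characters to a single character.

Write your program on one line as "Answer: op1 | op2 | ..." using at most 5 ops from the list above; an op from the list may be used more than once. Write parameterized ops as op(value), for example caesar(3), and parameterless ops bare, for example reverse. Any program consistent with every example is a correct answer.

swapcase | drop(2) | swapcase | caesar(16)

Check, running the answer program on each example:
  "wjzfojk" -> "WJZFOJK" -> "ZFOJK" -> "zfojk" -> "pveza"
  "uyuxjju" -> "UYUXJJU" -> "UXJJU" -> "uxjju" -> "knzzk"
  "tmwwuh" -> "TMWWUH" -> "WWUH" -> "wwuh" -> "mmkx"
  "vniunqxjx" -> "VNIUNQXJX" -> "IUNQXJX" -> "iunqxjx" -> "ykdgnzn"
  "njpdmcfoefe" -> "NJPDMCFOEFE" -> "PDMCFOEFE" -> "pdmcfoefe" -> "ftcsveuvu"
  "vjlv" -> "VJLV" -> "LV" -> "lv" -> "bl"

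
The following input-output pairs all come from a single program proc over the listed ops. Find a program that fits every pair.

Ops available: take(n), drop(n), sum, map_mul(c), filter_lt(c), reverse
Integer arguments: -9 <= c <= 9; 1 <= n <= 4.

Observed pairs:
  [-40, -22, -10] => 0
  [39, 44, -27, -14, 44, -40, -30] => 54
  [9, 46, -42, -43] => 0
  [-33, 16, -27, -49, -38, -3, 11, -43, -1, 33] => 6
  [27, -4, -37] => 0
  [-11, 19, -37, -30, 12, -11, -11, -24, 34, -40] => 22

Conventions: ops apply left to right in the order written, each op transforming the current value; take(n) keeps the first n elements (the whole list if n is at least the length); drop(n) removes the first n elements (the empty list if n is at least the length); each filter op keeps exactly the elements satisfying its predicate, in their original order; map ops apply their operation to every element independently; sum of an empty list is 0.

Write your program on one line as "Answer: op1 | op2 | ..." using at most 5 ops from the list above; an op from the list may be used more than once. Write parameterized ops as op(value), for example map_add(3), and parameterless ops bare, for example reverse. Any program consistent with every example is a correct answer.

reverse | drop(4) | map_mul(-2) | take(1) | sum

Check, running the answer program on each example:
  [-40, -22, -10] -> [-10, -22, -40] -> [] -> [] -> [] -> 0
  [39, 44, -27, -14, 44, -40, -30] -> [-30, -40, 44, -14, -27, 44, 39] -> [-27, 44, 39] -> [54, -88, -78] -> [54] -> 54
  [9, 46, -42, -43] -> [-43, -42, 46, 9] -> [] -> [] -> [] -> 0
  [-33, 16, -27, -49, -38, -3, 11, -43, -1, 33] -> [33, -1, -43, 11, -3, -38, -49, -27, 16, -33] -> [-3, -38, -49, -27, 16, -33] -> [6, 76, 98, 54, -32, 66] -> [6] -> 6
  [27, -4, -37] -> [-37, -4, 27] -> [] -> [] -> [] -> 0
  [-11, 19, -37, -30, 12, -11, -11, -24, 34, -40] -> [-40, 34, -24, -11, -11, 12, -30, -37, 19, -11] -> [-11, 12, -30, -37, 19, -11] -> [22, -24, 60, 74, -38, 22] -> [22] -> 22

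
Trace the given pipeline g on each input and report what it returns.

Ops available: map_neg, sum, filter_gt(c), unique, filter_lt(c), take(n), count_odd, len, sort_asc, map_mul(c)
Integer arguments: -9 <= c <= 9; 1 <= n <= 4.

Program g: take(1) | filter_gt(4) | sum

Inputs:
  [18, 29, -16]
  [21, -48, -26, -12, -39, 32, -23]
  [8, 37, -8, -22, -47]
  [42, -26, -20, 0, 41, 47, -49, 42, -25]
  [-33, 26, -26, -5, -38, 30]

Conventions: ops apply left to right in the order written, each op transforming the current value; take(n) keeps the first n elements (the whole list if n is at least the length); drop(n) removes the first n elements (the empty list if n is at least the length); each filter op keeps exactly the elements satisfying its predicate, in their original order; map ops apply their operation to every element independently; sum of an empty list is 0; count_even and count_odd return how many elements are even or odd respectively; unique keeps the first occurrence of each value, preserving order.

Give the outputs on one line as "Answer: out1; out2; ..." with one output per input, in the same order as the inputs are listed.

Execution, op by op:
  [18, 29, -16] -> [18] -> [18] -> 18
  [21, -48, -26, -12, -39, 32, -23] -> [21] -> [21] -> 21
  [8, 37, -8, -22, -47] -> [8] -> [8] -> 8
  [42, -26, -20, 0, 41, 47, -49, 42, -25] -> [42] -> [42] -> 42
  [-33, 26, -26, -5, -38, 30] -> [-33] -> [] -> 0

18; 21; 8; 42; 0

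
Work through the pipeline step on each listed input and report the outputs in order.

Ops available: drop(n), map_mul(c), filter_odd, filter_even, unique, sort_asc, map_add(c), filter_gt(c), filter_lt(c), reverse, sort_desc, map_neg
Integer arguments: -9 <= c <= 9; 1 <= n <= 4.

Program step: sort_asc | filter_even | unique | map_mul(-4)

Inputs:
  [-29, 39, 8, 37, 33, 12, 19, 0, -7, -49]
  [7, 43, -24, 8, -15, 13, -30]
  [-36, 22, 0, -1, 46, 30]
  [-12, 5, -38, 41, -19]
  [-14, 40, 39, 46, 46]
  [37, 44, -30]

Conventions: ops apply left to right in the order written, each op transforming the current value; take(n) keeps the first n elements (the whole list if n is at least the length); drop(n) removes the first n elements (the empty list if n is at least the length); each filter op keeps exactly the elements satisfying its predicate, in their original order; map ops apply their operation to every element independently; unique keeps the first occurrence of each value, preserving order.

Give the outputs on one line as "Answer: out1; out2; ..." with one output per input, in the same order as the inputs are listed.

Execution, op by op:
  [-29, 39, 8, 37, 33, 12, 19, 0, -7, -49] -> [-49, -29, -7, 0, 8, 12, 19, 33, 37, 39] -> [0, 8, 12] -> [0, 8, 12] -> [0, -32, -48]
  [7, 43, -24, 8, -15, 13, -30] -> [-30, -24, -15, 7, 8, 13, 43] -> [-30, -24, 8] -> [-30, -24, 8] -> [120, 96, -32]
  [-36, 22, 0, -1, 46, 30] -> [-36, -1, 0, 22, 30, 46] -> [-36, 0, 22, 30, 46] -> [-36, 0, 22, 30, 46] -> [144, 0, -88, -120, -184]
  [-12, 5, -38, 41, -19] -> [-38, -19, -12, 5, 41] -> [-38, -12] -> [-38, -12] -> [152, 48]
  [-14, 40, 39, 46, 46] -> [-14, 39, 40, 46, 46] -> [-14, 40, 46, 46] -> [-14, 40, 46] -> [56, -160, -184]
  [37, 44, -30] -> [-30, 37, 44] -> [-30, 44] -> [-30, 44] -> [120, -176]

[0, -32, -48]; [120, 96, -32]; [144, 0, -88, -120, -184]; [152, 48]; [56, -160, -184]; [120, -176]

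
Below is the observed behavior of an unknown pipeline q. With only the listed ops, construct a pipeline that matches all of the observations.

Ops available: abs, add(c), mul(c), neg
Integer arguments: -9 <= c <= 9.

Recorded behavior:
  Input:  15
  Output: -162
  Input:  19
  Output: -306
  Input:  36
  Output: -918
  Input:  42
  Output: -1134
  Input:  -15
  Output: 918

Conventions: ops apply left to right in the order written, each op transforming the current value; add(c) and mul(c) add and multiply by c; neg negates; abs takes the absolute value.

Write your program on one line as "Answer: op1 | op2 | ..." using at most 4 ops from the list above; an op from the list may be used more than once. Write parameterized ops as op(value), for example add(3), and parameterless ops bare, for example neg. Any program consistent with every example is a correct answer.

add(-9) | mul(-4) | add(6) | mul(9)

Check, running the answer program on each example:
  15 -> 6 -> -24 -> -18 -> -162
  19 -> 10 -> -40 -> -34 -> -306
  36 -> 27 -> -108 -> -102 -> -918
  42 -> 33 -> -132 -> -126 -> -1134
  -15 -> -24 -> 96 -> 102 -> 918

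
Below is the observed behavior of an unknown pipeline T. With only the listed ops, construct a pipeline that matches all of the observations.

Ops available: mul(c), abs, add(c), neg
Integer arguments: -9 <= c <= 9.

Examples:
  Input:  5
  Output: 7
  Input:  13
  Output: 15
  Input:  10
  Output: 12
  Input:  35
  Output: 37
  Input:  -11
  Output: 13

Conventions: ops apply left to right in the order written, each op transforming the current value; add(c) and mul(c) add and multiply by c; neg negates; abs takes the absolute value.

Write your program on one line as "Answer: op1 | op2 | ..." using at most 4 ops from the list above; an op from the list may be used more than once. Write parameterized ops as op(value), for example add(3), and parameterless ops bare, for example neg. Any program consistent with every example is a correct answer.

abs | add(8) | add(-6)

Check, running the answer program on each example:
  5 -> 5 -> 13 -> 7
  13 -> 13 -> 21 -> 15
  10 -> 10 -> 18 -> 12
  35 -> 35 -> 43 -> 37
  -11 -> 11 -> 19 -> 13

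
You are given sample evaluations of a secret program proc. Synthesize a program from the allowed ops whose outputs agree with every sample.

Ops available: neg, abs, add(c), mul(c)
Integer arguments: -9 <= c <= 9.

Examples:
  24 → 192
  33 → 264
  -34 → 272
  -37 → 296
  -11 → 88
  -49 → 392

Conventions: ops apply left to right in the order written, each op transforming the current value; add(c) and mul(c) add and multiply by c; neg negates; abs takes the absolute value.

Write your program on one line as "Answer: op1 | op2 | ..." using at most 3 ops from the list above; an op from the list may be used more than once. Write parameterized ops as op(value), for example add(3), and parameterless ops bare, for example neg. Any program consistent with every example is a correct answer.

mul(-4) | mul(-2) | abs

Check, running the answer program on each example:
  24 -> -96 -> 192 -> 192
  33 -> -132 -> 264 -> 264
  -34 -> 136 -> -272 -> 272
  -37 -> 148 -> -296 -> 296
  -11 -> 44 -> -88 -> 88
  -49 -> 196 -> -392 -> 392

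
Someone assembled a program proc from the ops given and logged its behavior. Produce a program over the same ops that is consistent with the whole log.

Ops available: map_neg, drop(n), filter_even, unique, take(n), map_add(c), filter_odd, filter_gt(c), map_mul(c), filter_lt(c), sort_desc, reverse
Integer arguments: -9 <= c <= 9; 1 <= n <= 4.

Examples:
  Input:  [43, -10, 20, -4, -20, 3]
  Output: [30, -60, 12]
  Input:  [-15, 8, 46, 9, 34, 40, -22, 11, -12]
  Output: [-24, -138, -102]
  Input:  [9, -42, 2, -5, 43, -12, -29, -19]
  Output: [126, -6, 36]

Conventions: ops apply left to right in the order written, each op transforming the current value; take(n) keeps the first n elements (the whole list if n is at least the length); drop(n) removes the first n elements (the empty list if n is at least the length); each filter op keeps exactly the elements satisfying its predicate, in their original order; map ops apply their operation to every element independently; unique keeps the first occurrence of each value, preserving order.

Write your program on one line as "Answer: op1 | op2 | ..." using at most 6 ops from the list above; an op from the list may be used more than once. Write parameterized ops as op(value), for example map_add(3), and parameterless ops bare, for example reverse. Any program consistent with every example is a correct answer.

filter_even | take(3) | map_neg | map_mul(-3) | map_mul(-1)

Check, running the answer program on each example:
  [43, -10, 20, -4, -20, 3] -> [-10, 20, -4, -20] -> [-10, 20, -4] -> [10, -20, 4] -> [-30, 60, -12] -> [30, -60, 12]
  [-15, 8, 46, 9, 34, 40, -22, 11, -12] -> [8, 46, 34, 40, -22, -12] -> [8, 46, 34] -> [-8, -46, -34] -> [24, 138, 102] -> [-24, -138, -102]
  [9, -42, 2, -5, 43, -12, -29, -19] -> [-42, 2, -12] -> [-42, 2, -12] -> [42, -2, 12] -> [-126, 6, -36] -> [126, -6, 36]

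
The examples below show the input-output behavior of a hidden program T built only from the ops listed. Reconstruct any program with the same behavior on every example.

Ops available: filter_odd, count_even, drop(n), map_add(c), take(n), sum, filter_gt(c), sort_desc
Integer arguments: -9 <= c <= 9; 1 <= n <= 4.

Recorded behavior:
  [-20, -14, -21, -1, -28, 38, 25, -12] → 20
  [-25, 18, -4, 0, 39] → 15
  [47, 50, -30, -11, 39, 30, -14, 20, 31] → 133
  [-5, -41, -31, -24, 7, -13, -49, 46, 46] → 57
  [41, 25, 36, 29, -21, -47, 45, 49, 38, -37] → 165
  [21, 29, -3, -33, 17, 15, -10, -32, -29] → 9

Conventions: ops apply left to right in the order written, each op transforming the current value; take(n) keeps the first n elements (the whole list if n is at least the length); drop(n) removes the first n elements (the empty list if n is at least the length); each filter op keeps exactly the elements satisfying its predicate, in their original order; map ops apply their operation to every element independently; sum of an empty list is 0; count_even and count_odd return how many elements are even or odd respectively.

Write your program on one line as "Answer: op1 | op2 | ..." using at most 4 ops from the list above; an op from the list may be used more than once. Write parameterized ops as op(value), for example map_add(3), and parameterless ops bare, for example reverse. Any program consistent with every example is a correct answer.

filter_gt(-4) | map_add(-5) | map_add(-9) | sum

Check, running the answer program on each example:
  [-20, -14, -21, -1, -28, 38, 25, -12] -> [-1, 38, 25] -> [-6, 33, 20] -> [-15, 24, 11] -> 20
  [-25, 18, -4, 0, 39] -> [18, 0, 39] -> [13, -5, 34] -> [4, -14, 25] -> 15
  [47, 50, -30, -11, 39, 30, -14, 20, 31] -> [47, 50, 39, 30, 20, 31] -> [42, 45, 34, 25, 15, 26] -> [33, 36, 25, 16, 6, 17] -> 133
  [-5, -41, -31, -24, 7, -13, -49, 46, 46] -> [7, 46, 46] -> [2, 41, 41] -> [-7, 32, 32] -> 57
  [41, 25, 36, 29, -21, -47, 45, 49, 38, -37] -> [41, 25, 36, 29, 45, 49, 38] -> [36, 20, 31, 24, 40, 44, 33] -> [27, 11, 22, 15, 31, 35, 24] -> 165
  [21, 29, -3, -33, 17, 15, -10, -32, -29] -> [21, 29, -3, 17, 15] -> [16, 24, -8, 12, 10] -> [7, 15, -17, 3, 1] -> 9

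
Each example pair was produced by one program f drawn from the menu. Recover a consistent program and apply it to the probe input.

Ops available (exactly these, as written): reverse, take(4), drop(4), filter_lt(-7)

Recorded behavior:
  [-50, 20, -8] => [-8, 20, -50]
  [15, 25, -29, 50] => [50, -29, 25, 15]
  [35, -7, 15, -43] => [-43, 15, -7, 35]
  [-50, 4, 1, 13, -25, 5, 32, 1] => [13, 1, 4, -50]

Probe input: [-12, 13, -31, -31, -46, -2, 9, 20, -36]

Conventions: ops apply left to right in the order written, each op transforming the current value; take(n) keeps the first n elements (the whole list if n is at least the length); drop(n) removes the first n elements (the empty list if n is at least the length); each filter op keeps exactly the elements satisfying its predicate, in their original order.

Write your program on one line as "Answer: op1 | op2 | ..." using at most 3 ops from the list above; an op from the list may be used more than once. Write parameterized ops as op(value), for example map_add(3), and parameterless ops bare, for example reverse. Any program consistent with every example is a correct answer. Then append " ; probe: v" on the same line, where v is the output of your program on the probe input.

take(4) | reverse ; probe: [-31, -31, 13, -12]

Check, running the answer program on each example:
  [-50, 20, -8] -> [-50, 20, -8] -> [-8, 20, -50]
  [15, 25, -29, 50] -> [15, 25, -29, 50] -> [50, -29, 25, 15]
  [35, -7, 15, -43] -> [35, -7, 15, -43] -> [-43, 15, -7, 35]
  [-50, 4, 1, 13, -25, 5, 32, 1] -> [-50, 4, 1, 13] -> [13, 1, 4, -50]
  probe: [-12, 13, -31, -31, -46, -2, 9, 20, -36] -> [-12, 13, -31, -31] -> [-31, -31, 13, -12]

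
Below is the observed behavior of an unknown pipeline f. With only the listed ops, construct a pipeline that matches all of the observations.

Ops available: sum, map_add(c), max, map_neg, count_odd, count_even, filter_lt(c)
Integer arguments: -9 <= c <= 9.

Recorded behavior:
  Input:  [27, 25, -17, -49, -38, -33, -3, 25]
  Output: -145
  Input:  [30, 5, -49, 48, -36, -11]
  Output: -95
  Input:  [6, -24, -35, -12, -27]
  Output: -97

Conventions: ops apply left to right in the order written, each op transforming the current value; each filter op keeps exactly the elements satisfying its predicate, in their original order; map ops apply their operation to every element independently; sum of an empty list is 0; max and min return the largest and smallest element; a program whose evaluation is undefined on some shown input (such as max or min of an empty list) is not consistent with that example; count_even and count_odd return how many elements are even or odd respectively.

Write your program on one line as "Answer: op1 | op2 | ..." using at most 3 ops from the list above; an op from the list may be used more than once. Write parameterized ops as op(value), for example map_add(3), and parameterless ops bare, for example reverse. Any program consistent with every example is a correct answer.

map_add(-1) | filter_lt(8) | sum

Check, running the answer program on each example:
  [27, 25, -17, -49, -38, -33, -3, 25] -> [26, 24, -18, -50, -39, -34, -4, 24] -> [-18, -50, -39, -34, -4] -> -145
  [30, 5, -49, 48, -36, -11] -> [29, 4, -50, 47, -37, -12] -> [4, -50, -37, -12] -> -95
  [6, -24, -35, -12, -27] -> [5, -25, -36, -13, -28] -> [5, -25, -36, -13, -28] -> -97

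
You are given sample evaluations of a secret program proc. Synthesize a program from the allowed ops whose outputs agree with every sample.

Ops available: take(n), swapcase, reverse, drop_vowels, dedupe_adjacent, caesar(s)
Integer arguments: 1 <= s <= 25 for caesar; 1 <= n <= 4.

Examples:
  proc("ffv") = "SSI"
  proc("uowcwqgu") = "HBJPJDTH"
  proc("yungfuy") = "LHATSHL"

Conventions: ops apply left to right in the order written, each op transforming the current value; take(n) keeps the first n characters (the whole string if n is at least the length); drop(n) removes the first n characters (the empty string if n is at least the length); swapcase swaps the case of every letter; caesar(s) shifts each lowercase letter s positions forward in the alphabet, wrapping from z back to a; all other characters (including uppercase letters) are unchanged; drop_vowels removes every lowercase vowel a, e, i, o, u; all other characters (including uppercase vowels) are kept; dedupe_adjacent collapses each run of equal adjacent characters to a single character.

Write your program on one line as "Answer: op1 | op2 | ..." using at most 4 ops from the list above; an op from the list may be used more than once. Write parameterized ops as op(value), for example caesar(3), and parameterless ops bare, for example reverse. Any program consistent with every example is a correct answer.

reverse | caesar(13) | swapcase | reverse

Check, running the answer program on each example:
  "ffv" -> "vff" -> "iss" -> "ISS" -> "SSI"
  "uowcwqgu" -> "ugqwcwou" -> "htdjpjbh" -> "HTDJPJBH" -> "HBJPJDTH"
  "yungfuy" -> "yufgnuy" -> "lhstahl" -> "LHSTAHL" -> "LHATSHL"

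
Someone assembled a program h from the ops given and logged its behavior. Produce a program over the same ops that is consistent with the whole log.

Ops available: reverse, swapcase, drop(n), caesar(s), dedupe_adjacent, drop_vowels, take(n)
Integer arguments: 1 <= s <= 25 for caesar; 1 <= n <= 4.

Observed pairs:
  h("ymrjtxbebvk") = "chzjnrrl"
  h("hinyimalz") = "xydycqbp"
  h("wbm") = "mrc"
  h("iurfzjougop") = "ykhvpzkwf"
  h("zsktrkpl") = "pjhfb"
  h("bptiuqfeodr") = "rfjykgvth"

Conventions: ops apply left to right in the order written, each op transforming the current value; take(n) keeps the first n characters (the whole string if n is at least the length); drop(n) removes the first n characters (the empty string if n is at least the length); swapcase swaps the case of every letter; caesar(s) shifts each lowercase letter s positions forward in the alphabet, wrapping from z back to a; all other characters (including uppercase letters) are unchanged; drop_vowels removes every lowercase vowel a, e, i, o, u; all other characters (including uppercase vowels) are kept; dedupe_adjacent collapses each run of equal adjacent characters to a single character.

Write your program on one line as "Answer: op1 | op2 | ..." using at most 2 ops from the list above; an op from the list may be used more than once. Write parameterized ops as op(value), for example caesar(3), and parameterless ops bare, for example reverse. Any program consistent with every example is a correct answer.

caesar(16) | drop_vowels

Check, running the answer program on each example:
  "ymrjtxbebvk" -> "ochzjnrurla" -> "chzjnrrl"
  "hinyimalz" -> "xydoycqbp" -> "xydycqbp"
  "wbm" -> "mrc" -> "mrc"
  "iurfzjougop" -> "ykhvpzekwef" -> "ykhvpzkwf"
  "zsktrkpl" -> "piajhafb" -> "pjhfb"
  "bptiuqfeodr" -> "rfjykgvueth" -> "rfjykgvth"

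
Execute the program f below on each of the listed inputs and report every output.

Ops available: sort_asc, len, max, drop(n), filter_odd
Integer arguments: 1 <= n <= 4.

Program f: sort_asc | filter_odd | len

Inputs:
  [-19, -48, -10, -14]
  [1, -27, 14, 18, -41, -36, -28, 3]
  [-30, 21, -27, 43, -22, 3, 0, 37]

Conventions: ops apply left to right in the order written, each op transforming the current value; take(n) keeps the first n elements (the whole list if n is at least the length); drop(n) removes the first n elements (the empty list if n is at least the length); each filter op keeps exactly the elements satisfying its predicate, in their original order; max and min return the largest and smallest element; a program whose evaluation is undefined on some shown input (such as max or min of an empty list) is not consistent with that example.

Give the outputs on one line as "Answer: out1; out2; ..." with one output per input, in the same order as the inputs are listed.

Execution, op by op:
  [-19, -48, -10, -14] -> [-48, -19, -14, -10] -> [-19] -> 1
  [1, -27, 14, 18, -41, -36, -28, 3] -> [-41, -36, -28, -27, 1, 3, 14, 18] -> [-41, -27, 1, 3] -> 4
  [-30, 21, -27, 43, -22, 3, 0, 37] -> [-30, -27, -22, 0, 3, 21, 37, 43] -> [-27, 3, 21, 37, 43] -> 5

1; 4; 5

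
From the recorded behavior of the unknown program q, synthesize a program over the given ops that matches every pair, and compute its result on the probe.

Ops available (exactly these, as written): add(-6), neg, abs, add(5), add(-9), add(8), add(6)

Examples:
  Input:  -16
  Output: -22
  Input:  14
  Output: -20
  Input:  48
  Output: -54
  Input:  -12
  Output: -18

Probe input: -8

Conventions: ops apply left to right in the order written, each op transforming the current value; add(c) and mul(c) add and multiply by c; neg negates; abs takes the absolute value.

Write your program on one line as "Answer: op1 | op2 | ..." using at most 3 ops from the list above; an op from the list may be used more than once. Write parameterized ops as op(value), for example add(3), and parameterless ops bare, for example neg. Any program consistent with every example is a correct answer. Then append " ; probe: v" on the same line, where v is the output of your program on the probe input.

abs | add(6) | neg ; probe: -14

Check, running the answer program on each example:
  -16 -> 16 -> 22 -> -22
  14 -> 14 -> 20 -> -20
  48 -> 48 -> 54 -> -54
  -12 -> 12 -> 18 -> -18
  probe: -8 -> 8 -> 14 -> -14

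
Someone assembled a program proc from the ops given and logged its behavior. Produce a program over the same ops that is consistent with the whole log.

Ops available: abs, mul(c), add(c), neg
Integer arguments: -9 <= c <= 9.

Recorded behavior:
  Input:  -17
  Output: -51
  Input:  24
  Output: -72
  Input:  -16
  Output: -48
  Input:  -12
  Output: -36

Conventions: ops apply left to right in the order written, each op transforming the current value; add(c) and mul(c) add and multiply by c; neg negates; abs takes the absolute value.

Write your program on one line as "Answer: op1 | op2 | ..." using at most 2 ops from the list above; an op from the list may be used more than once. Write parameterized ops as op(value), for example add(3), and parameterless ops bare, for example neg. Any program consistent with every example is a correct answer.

abs | mul(-3)

Check, running the answer program on each example:
  -17 -> 17 -> -51
  24 -> 24 -> -72
  -16 -> 16 -> -48
  -12 -> 12 -> -36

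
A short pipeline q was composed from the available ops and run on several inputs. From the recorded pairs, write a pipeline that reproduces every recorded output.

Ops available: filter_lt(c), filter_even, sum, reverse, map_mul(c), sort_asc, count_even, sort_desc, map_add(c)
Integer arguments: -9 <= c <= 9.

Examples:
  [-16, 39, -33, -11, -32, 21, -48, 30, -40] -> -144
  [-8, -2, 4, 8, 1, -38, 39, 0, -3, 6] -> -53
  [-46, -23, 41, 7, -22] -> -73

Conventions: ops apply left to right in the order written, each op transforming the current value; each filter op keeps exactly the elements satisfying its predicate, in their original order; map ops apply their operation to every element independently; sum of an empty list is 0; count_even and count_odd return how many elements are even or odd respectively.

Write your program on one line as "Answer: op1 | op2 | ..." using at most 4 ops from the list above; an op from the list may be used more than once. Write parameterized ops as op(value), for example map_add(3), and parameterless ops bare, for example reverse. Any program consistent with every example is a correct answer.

sort_asc | reverse | map_add(-6) | sum

Check, running the answer program on each example:
  [-16, 39, -33, -11, -32, 21, -48, 30, -40] -> [-48, -40, -33, -32, -16, -11, 21, 30, 39] -> [39, 30, 21, -11, -16, -32, -33, -40, -48] -> [33, 24, 15, -17, -22, -38, -39, -46, -54] -> -144
  [-8, -2, 4, 8, 1, -38, 39, 0, -3, 6] -> [-38, -8, -3, -2, 0, 1, 4, 6, 8, 39] -> [39, 8, 6, 4, 1, 0, -2, -3, -8, -38] -> [33, 2, 0, -2, -5, -6, -8, -9, -14, -44] -> -53
  [-46, -23, 41, 7, -22] -> [-46, -23, -22, 7, 41] -> [41, 7, -22, -23, -46] -> [35, 1, -28, -29, -52] -> -73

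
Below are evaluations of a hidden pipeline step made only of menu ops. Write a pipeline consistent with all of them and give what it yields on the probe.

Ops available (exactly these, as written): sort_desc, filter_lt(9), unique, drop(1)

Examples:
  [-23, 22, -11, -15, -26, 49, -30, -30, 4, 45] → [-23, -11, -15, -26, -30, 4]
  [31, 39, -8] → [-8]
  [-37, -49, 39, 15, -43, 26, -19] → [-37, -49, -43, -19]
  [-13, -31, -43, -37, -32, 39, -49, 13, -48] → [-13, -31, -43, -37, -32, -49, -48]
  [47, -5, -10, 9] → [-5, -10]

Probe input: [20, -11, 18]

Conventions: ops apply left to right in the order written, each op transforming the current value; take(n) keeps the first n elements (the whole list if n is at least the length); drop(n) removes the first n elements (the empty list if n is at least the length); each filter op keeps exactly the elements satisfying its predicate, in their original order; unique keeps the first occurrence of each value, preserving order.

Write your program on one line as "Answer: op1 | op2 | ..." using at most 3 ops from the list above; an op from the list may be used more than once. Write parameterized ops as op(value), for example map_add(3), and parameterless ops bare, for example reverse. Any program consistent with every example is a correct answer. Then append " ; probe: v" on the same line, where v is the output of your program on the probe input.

filter_lt(9) | unique ; probe: [-11]

Check, running the answer program on each example:
  [-23, 22, -11, -15, -26, 49, -30, -30, 4, 45] -> [-23, -11, -15, -26, -30, -30, 4] -> [-23, -11, -15, -26, -30, 4]
  [31, 39, -8] -> [-8] -> [-8]
  [-37, -49, 39, 15, -43, 26, -19] -> [-37, -49, -43, -19] -> [-37, -49, -43, -19]
  [-13, -31, -43, -37, -32, 39, -49, 13, -48] -> [-13, -31, -43, -37, -32, -49, -48] -> [-13, -31, -43, -37, -32, -49, -48]
  [47, -5, -10, 9] -> [-5, -10] -> [-5, -10]
  probe: [20, -11, 18] -> [-11] -> [-11]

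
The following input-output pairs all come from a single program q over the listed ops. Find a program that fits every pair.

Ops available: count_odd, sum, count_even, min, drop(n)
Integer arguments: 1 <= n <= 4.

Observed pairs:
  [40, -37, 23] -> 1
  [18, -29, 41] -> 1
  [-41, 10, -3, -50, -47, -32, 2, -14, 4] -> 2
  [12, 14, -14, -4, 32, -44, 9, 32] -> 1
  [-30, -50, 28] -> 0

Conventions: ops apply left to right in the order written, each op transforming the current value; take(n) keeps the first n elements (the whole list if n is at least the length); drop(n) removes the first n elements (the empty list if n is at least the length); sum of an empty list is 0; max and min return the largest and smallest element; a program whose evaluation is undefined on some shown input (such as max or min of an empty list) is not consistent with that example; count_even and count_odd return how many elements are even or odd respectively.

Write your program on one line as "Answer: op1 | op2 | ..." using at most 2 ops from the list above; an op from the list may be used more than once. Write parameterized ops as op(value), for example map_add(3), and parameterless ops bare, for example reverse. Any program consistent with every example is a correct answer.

drop(2) | count_odd

Check, running the answer program on each example:
  [40, -37, 23] -> [23] -> 1
  [18, -29, 41] -> [41] -> 1
  [-41, 10, -3, -50, -47, -32, 2, -14, 4] -> [-3, -50, -47, -32, 2, -14, 4] -> 2
  [12, 14, -14, -4, 32, -44, 9, 32] -> [-14, -4, 32, -44, 9, 32] -> 1
  [-30, -50, 28] -> [28] -> 0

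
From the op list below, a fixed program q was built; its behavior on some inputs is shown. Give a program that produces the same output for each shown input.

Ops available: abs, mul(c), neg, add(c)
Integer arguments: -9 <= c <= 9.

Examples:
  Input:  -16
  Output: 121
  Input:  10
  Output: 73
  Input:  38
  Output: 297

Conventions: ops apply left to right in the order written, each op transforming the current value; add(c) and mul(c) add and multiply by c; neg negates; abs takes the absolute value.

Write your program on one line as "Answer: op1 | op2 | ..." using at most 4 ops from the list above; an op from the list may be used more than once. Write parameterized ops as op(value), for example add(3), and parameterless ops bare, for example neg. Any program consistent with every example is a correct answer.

abs | mul(-8) | neg | add(-7)

Check, running the answer program on each example:
  -16 -> 16 -> -128 -> 128 -> 121
  10 -> 10 -> -80 -> 80 -> 73
  38 -> 38 -> -304 -> 304 -> 297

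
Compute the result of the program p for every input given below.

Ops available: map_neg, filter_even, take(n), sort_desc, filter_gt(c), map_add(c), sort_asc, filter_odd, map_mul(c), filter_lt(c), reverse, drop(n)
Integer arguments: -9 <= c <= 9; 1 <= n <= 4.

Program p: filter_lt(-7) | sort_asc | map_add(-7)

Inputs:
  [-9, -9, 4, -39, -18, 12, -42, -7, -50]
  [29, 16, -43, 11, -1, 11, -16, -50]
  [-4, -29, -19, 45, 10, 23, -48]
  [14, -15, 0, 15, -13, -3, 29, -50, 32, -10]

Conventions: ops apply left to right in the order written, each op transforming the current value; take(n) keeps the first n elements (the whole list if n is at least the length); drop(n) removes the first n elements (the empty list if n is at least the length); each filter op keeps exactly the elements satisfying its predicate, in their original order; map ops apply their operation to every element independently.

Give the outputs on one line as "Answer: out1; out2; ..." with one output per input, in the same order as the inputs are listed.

Execution, op by op:
  [-9, -9, 4, -39, -18, 12, -42, -7, -50] -> [-9, -9, -39, -18, -42, -50] -> [-50, -42, -39, -18, -9, -9] -> [-57, -49, -46, -25, -16, -16]
  [29, 16, -43, 11, -1, 11, -16, -50] -> [-43, -16, -50] -> [-50, -43, -16] -> [-57, -50, -23]
  [-4, -29, -19, 45, 10, 23, -48] -> [-29, -19, -48] -> [-48, -29, -19] -> [-55, -36, -26]
  [14, -15, 0, 15, -13, -3, 29, -50, 32, -10] -> [-15, -13, -50, -10] -> [-50, -15, -13, -10] -> [-57, -22, -20, -17]

[-57, -49, -46, -25, -16, -16]; [-57, -50, -23]; [-55, -36, -26]; [-57, -22, -20, -17]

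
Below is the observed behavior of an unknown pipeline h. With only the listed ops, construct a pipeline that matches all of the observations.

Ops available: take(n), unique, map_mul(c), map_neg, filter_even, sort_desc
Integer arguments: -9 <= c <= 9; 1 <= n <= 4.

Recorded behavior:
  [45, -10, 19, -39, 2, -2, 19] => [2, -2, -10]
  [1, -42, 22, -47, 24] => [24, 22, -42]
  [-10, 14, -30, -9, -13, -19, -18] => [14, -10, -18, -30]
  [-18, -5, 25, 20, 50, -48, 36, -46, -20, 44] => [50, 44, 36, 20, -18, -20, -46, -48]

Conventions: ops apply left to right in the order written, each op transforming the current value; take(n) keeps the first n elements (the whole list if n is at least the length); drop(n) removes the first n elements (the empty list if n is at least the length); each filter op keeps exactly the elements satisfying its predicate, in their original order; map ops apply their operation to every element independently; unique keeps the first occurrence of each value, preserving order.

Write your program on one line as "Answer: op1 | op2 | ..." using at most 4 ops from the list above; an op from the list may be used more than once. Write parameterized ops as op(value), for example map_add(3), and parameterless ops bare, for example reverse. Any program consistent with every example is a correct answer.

unique | sort_desc | filter_even

Check, running the answer program on each example:
  [45, -10, 19, -39, 2, -2, 19] -> [45, -10, 19, -39, 2, -2] -> [45, 19, 2, -2, -10, -39] -> [2, -2, -10]
  [1, -42, 22, -47, 24] -> [1, -42, 22, -47, 24] -> [24, 22, 1, -42, -47] -> [24, 22, -42]
  [-10, 14, -30, -9, -13, -19, -18] -> [-10, 14, -30, -9, -13, -19, -18] -> [14, -9, -10, -13, -18, -19, -30] -> [14, -10, -18, -30]
  [-18, -5, 25, 20, 50, -48, 36, -46, -20, 44] -> [-18, -5, 25, 20, 50, -48, 36, -46, -20, 44] -> [50, 44, 36, 25, 20, -5, -18, -20, -46, -48] -> [50, 44, 36, 20, -18, -20, -46, -48]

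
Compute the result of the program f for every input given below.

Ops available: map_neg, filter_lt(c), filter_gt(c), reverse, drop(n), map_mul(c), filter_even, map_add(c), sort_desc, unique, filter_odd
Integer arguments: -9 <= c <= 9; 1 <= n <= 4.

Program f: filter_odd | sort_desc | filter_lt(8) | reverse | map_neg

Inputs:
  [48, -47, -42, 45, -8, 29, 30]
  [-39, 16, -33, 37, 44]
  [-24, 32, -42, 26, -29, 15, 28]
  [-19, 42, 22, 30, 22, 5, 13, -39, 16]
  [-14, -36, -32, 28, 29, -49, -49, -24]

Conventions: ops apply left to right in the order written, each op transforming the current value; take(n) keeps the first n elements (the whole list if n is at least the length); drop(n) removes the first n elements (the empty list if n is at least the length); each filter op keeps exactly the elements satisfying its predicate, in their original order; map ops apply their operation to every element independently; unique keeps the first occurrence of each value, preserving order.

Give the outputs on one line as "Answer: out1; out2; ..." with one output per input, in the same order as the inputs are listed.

Execution, op by op:
  [48, -47, -42, 45, -8, 29, 30] -> [-47, 45, 29] -> [45, 29, -47] -> [-47] -> [-47] -> [47]
  [-39, 16, -33, 37, 44] -> [-39, -33, 37] -> [37, -33, -39] -> [-33, -39] -> [-39, -33] -> [39, 33]
  [-24, 32, -42, 26, -29, 15, 28] -> [-29, 15] -> [15, -29] -> [-29] -> [-29] -> [29]
  [-19, 42, 22, 30, 22, 5, 13, -39, 16] -> [-19, 5, 13, -39] -> [13, 5, -19, -39] -> [5, -19, -39] -> [-39, -19, 5] -> [39, 19, -5]
  [-14, -36, -32, 28, 29, -49, -49, -24] -> [29, -49, -49] -> [29, -49, -49] -> [-49, -49] -> [-49, -49] -> [49, 49]

[47]; [39, 33]; [29]; [39, 19, -5]; [49, 49]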